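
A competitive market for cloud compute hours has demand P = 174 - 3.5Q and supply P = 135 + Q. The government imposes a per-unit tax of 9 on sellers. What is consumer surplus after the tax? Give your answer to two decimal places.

77.78

Without the tax, 174 - 3.5Q = 135 + Q so Q* = 8.6667 and P* = 143.6667.
With the tax, sellers need 9 more per unit: 174 - 3.5Q = 135 + Q + 9, so Q_t = 6.6667. Buyers pay P_b = 150.6667; sellers receive P_s = P_b - 9 = 141.6667.
CS = (1/2)(Q_t)(174 - P_b) = (1/2)(6.6667)(23.3333) = 77.7778.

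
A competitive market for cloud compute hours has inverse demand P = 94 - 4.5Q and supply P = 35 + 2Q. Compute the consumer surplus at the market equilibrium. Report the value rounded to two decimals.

Setting demand equal to supply, 59 = 6.5Q, so Q* = 9.0769 and P* = 53.1538.
The demand choke price is 94, so CS = (1/2)(Q*)(94 - P*) = (1/2)(9.0769)(40.8462) = 185.3787.

185.38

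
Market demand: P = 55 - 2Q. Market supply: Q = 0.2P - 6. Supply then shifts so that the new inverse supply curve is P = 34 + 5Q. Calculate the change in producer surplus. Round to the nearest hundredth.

Rewriting supply in inverse form: P = 30 + 5Q.
Initial equilibrium: Q_0 = 3.5714, P_0 = 47.8571; CS_0 = (1/2)(3.5714)(7.1429) = 12.7551, PS_0 = (1/2)(3.5714)(17.8571) = 31.8878.
New equilibrium: 55 - 2Q = 34 + 5Q gives Q_1 = 3, P_1 = 49; CS_1 = 9, PS_1 = 22.5.
Change in producer surplus = 22.5 - 31.8878 = -9.3878.

-9.39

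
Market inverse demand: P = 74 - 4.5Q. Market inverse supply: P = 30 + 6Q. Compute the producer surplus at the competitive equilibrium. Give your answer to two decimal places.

Setting demand equal to supply, 44 = 10.5Q, so Q* = 4.1905 and P* = 55.1429.
The supply curve's price intercept is 30, so PS = (1/2)(Q*)(P* - 30) = (1/2)(4.1905)(25.1429) = 52.6803.

52.68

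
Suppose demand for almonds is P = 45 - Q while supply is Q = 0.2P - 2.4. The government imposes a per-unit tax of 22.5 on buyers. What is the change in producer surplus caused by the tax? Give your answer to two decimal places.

Rewriting supply in inverse form: P = 12 + 5Q.
Pre-tax equilibrium: 45 - Q = 12 + 5Q gives Q* = 5.5, P* = 39.5.
A tax on buyers shifts demand down by 22.5: (45 - 22.5) - Q = 12 + 5Q, so Q_t = 1.75. Buyers pay P_b = 43.25; sellers receive P_s = P_b - 22.5 = 20.75.
Producers lose the trapezoid between P_s and P* out to Q_t plus the triangle from Q_t to Q*: change in PS = 7.6562 - 75.625 = -67.9688.

-67.97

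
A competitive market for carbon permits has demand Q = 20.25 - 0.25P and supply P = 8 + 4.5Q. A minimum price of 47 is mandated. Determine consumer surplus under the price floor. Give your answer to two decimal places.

144.50

Rewriting demand in inverse form: P = 81 - 4Q.
Without the control, 81 - 4Q = 8 + 4.5Q so Q* = 8.5882 and P* = 46.6471.
At the floor price 47, quantity demanded is (81 - 47)/4 = 8.5; demand is the short side, so Q = 8.5 trades at P = 47.
CS is the triangle under demand above 47: (1/2)(8.5)(81 - 47) = 144.5.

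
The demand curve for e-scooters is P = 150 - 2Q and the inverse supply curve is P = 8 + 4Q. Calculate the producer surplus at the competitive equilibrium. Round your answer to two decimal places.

1120.22

Equilibrium: 150 - 2Q = 8 + 4Q, so Q* = 23.6667 and P* = 102.6667.
The supply curve's price intercept is 8, so PS = (1/2)(Q*)(P* - 8) = (1/2)(23.6667)(94.6667) = 1120.2222.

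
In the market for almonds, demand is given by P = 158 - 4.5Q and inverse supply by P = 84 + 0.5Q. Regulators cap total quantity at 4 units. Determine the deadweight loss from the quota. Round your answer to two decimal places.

291.60

Unrestricted equilibrium: Q* = (158 - 84)/(4.5 + 0.5) = 14.8.
At Q = 4 the demand price is 158 - 4.5(4) = 140 and the supply price is 84 + 0.5(4) = 86.
DWL = (1/2)(gap between curves at 4) x (Q* - 4) = (1/2)(54)(10.8) = 291.6.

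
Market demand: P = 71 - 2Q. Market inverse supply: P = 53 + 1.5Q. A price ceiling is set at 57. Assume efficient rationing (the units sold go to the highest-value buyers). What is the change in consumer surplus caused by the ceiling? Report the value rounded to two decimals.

3.77

Without the control, 71 - 2Q = 53 + 1.5Q so Q* = 5.1429 and P* = 60.7143.
At the ceiling price 57, quantity supplied is (57 - 53)/1.5 = 2.6667; supply is the short side, so Q = 2.6667 trades at P = 57.
CS goes from (1/2)(5.1429)(10.2857) = 26.449 to 30.2222 (computed as (71 - 57)(2.6667) - (1/2)(2)(2.6667)^2), a change of 3.7732.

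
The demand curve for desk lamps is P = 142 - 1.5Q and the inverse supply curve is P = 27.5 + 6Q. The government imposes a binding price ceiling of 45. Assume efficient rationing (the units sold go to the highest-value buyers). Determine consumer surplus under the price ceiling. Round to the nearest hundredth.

276.54

Without the control, 142 - 1.5Q = 27.5 + 6Q so Q* = 15.2667 and P* = 119.1.
At P = 45, sellers supply (45 - 27.5)/6 = 2.9167 while buyers want more, so the quantity traded is 2.9167 at price 45.
The demand price at Q = 2.9167 is 137.625. CS is the trapezoid between demand and 45 over [0, 2.9167]: (1/2)[(142 - 45) + (137.625 - 45)](2.9167) = 276.5365.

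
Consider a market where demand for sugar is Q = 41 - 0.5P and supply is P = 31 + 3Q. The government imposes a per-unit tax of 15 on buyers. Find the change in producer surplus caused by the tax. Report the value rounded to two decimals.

-78.30

Rewriting demand in inverse form: P = 82 - 2Q.
Pre-tax equilibrium: 82 - 2Q = 31 + 3Q gives Q* = 10.2, P* = 61.6.
A tax on buyers shifts demand down by 15: (82 - 15) - 2Q = 31 + 3Q, so Q_t = 7.2. Buyers pay P_b = 67.6; sellers receive P_s = P_b - 15 = 52.6.
Producers lose the trapezoid between P_s and P* out to Q_t plus the triangle from Q_t to Q*: change in PS = 77.76 - 156.06 = -78.3.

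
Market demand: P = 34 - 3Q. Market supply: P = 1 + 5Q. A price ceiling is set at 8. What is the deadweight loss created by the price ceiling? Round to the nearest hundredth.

29.70

Free-market equilibrium: 34 - 3Q = 1 + 5Q gives Q* = 4.125, P* = 21.625.
At the ceiling price 8, quantity supplied is (8 - 1)/5 = 1.4; supply is the short side, so Q = 1.4 trades at P = 8.
The lost-trades triangle has base Q* - 1.4 = 2.725 and height equal to the gap between the curves at Q = 1.4, which is 29.8 - 8 = 21.8. DWL = (1/2)(2.725)(21.8) = 29.7025.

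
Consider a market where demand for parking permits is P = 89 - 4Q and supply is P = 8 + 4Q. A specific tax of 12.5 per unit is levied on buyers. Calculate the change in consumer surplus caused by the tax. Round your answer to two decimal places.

Without the tax, 89 - 4Q = 8 + 4Q so Q* = 10.125 and P* = 48.5.
With the tax, buyers' net willingness to pay falls by 12.5: (89 - 12.5) - 4Q = 8 + 4Q, so Q_t = 8.5625. Buyers pay P_b = 54.75; sellers receive P_s = P_b - 12.5 = 42.25.
Consumers lose the trapezoid between P* and P_b out to Q_t plus the triangle from Q_t to Q*: change in CS = 146.6328 - 205.0312 = -58.3984.

-58.40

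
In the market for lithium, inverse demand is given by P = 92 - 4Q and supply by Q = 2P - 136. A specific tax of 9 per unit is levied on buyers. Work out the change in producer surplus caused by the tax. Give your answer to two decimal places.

-4.33

Rewriting supply in inverse form: P = 68 + 0.5Q.
Without the tax, 92 - 4Q = 68 + 0.5Q so Q* = 5.3333 and P* = 70.6667.
A tax on buyers shifts demand down by 9: (92 - 9) - 4Q = 68 + 0.5Q, so Q_t = 3.3333. Buyers pay P_b = 78.6667; sellers receive P_s = P_b - 9 = 69.6667.
Producers lose the trapezoid between P_s and P* out to Q_t plus the triangle from Q_t to Q*: change in PS = 2.7778 - 7.1111 = -4.3333.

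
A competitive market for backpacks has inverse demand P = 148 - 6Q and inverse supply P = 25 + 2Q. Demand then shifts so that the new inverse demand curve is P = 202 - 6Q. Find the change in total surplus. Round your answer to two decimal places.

1012.50

Initial equilibrium: Q_0 = 15.375, P_0 = 55.75; CS_0 = (1/2)(15.375)(92.25) = 709.1719, PS_0 = (1/2)(15.375)(30.75) = 236.3906.
New equilibrium: 202 - 6Q = 25 + 2Q gives Q_1 = 22.125, P_1 = 69.25; CS_1 = 1468.5469, PS_1 = 489.5156.
Change in total surplus = (1468.5469 + 489.5156) - (709.1719 + 236.3906) = 1012.5.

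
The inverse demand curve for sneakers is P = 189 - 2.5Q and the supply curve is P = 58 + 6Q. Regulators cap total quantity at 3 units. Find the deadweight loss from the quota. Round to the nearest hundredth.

Unrestricted equilibrium: Q* = (189 - 58)/(2.5 + 6) = 15.4118.
At Q = 3 the demand price is 189 - 2.5(3) = 181.5 and the supply price is 58 + 6(3) = 76.
Deadweight loss is the triangle between the curves from 3 to 15.4118: (1/2)(181.5 - 76)(15.4118 - 3) = 654.7206.

654.72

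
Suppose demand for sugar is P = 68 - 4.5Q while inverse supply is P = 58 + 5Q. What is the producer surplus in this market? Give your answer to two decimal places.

Setting demand equal to supply, 10 = 9.5Q, so Q* = 1.0526 and P* = 63.2632.
PS is the area between P* and the supply curve from 0 to Q*: (1/2)(1.0526)(5.2632) = 2.7701.

2.77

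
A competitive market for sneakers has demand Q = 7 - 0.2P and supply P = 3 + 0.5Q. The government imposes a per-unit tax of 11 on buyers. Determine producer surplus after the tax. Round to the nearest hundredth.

3.64

Rewriting demand in inverse form: P = 35 - 5Q.
Without the tax, 35 - 5Q = 3 + 0.5Q so Q* = 5.8182 and P* = 5.9091.
A tax on buyers shifts demand down by 11: (35 - 11) - 5Q = 3 + 0.5Q, so Q_t = 3.8182. Buyers pay P_b = 15.9091; sellers receive P_s = P_b - 11 = 4.9091.
PS = (1/2)(Q_t)(P_s - 3) = (1/2)(3.8182)(1.9091) = 3.6446.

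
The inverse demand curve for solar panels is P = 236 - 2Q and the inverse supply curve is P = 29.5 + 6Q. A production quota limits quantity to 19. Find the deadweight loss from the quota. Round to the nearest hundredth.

185.64

Without the quota, 236 - 2Q = 29.5 + 6Q gives Q* = 25.8125.
At Q = 19 the demand price is 236 - 2(19) = 198 and the supply price is 29.5 + 6(19) = 143.5.
DWL = (1/2)(gap between curves at 19) x (Q* - 19) = (1/2)(54.5)(6.8125) = 185.6406.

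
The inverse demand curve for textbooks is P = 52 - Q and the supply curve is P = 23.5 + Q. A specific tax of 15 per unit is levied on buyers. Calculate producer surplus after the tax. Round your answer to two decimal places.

Without the tax, 52 - Q = 23.5 + Q so Q* = 14.25 and P* = 37.75.
With the tax, buyers' net willingness to pay falls by 15: (52 - 15) - Q = 23.5 + Q, so Q_t = 6.75. Buyers pay P_b = 45.25; sellers receive P_s = P_b - 15 = 30.25.
Producer surplus is the triangle above supply below P_s: (1/2)(6.75)(30.25 - 23.5) = 22.7812.

22.78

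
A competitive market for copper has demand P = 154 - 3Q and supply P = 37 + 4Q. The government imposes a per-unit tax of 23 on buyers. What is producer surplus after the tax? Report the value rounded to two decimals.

Pre-tax equilibrium: 154 - 3Q = 37 + 4Q gives Q* = 16.7143, P* = 103.8571.
A tax on buyers shifts demand down by 23: (154 - 23) - 3Q = 37 + 4Q, so Q_t = 13.4286. Buyers pay P_b = 113.7143; sellers receive P_s = P_b - 23 = 90.7143.
PS = (1/2)(Q_t)(P_s - 37) = (1/2)(13.4286)(53.7143) = 360.6531.

360.65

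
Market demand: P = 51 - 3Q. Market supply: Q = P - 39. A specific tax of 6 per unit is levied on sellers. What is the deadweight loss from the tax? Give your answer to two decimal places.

Rewriting supply in inverse form: P = 39 + Q.
Pre-tax equilibrium: 51 - 3Q = 39 + Q gives Q* = 3, P* = 42.
With the tax, sellers need 6 more per unit: 51 - 3Q = 39 + Q + 6, so Q_t = 1.5. Buyers pay P_b = 46.5; sellers receive P_s = P_b - 6 = 40.5.
The welfare triangle lost has base Q* - Q_t = 1.5 and height t = 6, so DWL = (1/2)(1.5)(6) = 4.5.

4.50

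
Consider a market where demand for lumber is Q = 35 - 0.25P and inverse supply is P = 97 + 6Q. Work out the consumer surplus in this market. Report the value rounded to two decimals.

36.98

Rewriting demand in inverse form: P = 140 - 4Q.
Set 140 - 4Q = 97 + 6Q, which gives 43 = 10Q, so Q* = 4.3 and P* = 140 - 4(4.3) = 122.8.
The demand choke price is 140, so CS = (1/2)(Q*)(140 - P*) = (1/2)(4.3)(17.2) = 36.98.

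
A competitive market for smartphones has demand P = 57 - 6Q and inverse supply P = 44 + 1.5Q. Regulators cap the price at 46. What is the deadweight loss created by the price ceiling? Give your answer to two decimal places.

0.60

Without the control, 57 - 6Q = 44 + 1.5Q so Q* = 1.7333 and P* = 46.6.
At P = 46, sellers supply (46 - 44)/1.5 = 1.3333 while buyers want more, so the quantity traded is 1.3333 at price 46.
The lost-trades triangle has base Q* - 1.3333 = 0.4 and height equal to the gap between the curves at Q = 1.3333, which is 49 - 46 = 3. DWL = (1/2)(0.4)(3) = 0.6.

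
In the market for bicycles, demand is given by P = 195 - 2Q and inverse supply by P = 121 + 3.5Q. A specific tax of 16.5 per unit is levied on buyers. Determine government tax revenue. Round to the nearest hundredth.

172.50

Without the tax, 195 - 2Q = 121 + 3.5Q so Q* = 13.4545 and P* = 168.0909.
A tax on buyers shifts demand down by 16.5: (195 - 16.5) - 2Q = 121 + 3.5Q, so Q_t = 10.4545. Buyers pay P_b = 174.0909; sellers receive P_s = P_b - 16.5 = 157.5909.
Tax revenue = t x Q_t = 16.5 x 10.4545 = 172.5.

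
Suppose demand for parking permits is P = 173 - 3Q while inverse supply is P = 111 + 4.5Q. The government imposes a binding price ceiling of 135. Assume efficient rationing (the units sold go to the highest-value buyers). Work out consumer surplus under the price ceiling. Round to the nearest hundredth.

Without the control, 173 - 3Q = 111 + 4.5Q so Q* = 8.2667 and P* = 148.2.
At P = 135, sellers supply (135 - 111)/4.5 = 5.3333 while buyers want more, so the quantity traded is 5.3333 at price 135.
The demand price at Q = 5.3333 is 157. CS is the trapezoid between demand and 135 over [0, 5.3333]: (1/2)[(173 - 135) + (157 - 135)](5.3333) = 160.

160.00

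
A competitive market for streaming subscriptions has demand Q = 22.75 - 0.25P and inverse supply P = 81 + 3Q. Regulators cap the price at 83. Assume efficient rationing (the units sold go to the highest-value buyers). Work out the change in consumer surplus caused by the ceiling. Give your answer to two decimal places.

0.36

Rewriting demand in inverse form: P = 91 - 4Q.
Free-market equilibrium: 91 - 4Q = 81 + 3Q gives Q* = 1.4286, P* = 85.2857.
At the ceiling price 83, quantity supplied is (83 - 81)/3 = 0.6667; supply is the short side, so Q = 0.6667 trades at P = 83.
CS goes from (1/2)(1.4286)(5.7143) = 4.0816 to 4.4444 (computed as (91 - 83)(0.6667) - (1/2)(4)(0.6667)^2), a change of 0.3628.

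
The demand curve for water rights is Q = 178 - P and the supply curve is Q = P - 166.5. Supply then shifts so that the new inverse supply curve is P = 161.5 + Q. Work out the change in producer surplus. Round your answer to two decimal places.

17.50

Rewriting demand in inverse form: P = 178 - Q.
Rewriting supply in inverse form: P = 166.5 + Q.
Initial equilibrium: Q_0 = 5.75, P_0 = 172.25; CS_0 = (1/2)(5.75)(5.75) = 16.5312, PS_0 = (1/2)(5.75)(5.75) = 16.5312.
New equilibrium: 178 - Q = 161.5 + Q gives Q_1 = 8.25, P_1 = 169.75; CS_1 = 34.0312, PS_1 = 34.0312.
Change in producer surplus = 34.0312 - 16.5312 = 17.5.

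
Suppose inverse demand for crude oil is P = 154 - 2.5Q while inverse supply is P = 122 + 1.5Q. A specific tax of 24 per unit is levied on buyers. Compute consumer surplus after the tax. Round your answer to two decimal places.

5.00

Without the tax, 154 - 2.5Q = 122 + 1.5Q so Q* = 8 and P* = 134.
A tax on buyers shifts demand down by 24: (154 - 24) - 2.5Q = 122 + 1.5Q, so Q_t = 2. Buyers pay P_b = 149; sellers receive P_s = P_b - 24 = 125.
Consumer surplus is the triangle under demand above P_b: (1/2)(2)(154 - 149) = 5.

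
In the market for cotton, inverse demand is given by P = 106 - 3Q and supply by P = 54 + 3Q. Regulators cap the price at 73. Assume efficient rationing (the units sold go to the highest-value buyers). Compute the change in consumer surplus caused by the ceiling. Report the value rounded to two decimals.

36.17

Without the control, 106 - 3Q = 54 + 3Q so Q* = 8.6667 and P* = 80.
At P = 73, sellers supply (73 - 54)/3 = 6.3333 while buyers want more, so the quantity traded is 6.3333 at price 73.
CS goes from (1/2)(8.6667)(26) = 112.6667 to 148.8333 (computed as (106 - 73)(6.3333) - (1/2)(3)(6.3333)^2), a change of 36.1667.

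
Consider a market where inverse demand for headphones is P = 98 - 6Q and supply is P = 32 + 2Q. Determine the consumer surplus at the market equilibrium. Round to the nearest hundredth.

Setting demand equal to supply, 66 = 8Q, so Q* = 8.25 and P* = 48.5.
The demand choke price is 98, so CS = (1/2)(Q*)(98 - P*) = (1/2)(8.25)(49.5) = 204.1875.

204.19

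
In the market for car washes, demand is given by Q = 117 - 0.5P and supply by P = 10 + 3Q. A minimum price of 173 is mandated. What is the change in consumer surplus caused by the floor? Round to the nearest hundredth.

Rewriting demand in inverse form: P = 234 - 2Q.
Without the control, 234 - 2Q = 10 + 3Q so Q* = 44.8 and P* = 144.4.
At the floor price 173, quantity demanded is (234 - 173)/2 = 30.5; demand is the short side, so Q = 30.5 trades at P = 173.
CS goes from (1/2)(44.8)(89.6) = 2007.04 to 930.25 (computed as (234 - 173)(30.5) - (1/2)(2)(30.5)^2), a change of -1076.79.

-1076.79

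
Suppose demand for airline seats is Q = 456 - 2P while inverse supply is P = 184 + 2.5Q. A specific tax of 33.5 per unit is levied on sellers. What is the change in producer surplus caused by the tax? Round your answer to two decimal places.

-253.58

Rewriting demand in inverse form: P = 228 - 0.5Q.
Pre-tax equilibrium: 228 - 0.5Q = 184 + 2.5Q gives Q* = 14.6667, P* = 220.6667.
With the tax, sellers need 33.5 more per unit: 228 - 0.5Q = 184 + 2.5Q + 33.5, so Q_t = 3.5. Buyers pay P_b = 226.25; sellers receive P_s = P_b - 33.5 = 192.75.
PS falls from (1/2)(14.6667)(36.6667) = 268.8889 to (1/2)(3.5)(8.75) = 15.3125, a change of -253.5764.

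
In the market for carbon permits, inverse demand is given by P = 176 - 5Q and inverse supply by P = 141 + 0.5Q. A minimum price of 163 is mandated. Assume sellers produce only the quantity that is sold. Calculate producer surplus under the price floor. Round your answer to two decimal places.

Free-market equilibrium: 176 - 5Q = 141 + 0.5Q gives Q* = 6.3636, P* = 144.1818.
At P = 163, buyers demand (176 - 163)/5 = 2.6 while sellers would supply more, so the quantity traded is 2.6 at price 163.
The supply price at Q = 2.6 is 142.3. PS is the trapezoid between 163 and supply over [0, 2.6]: (1/2)[(163 - 141) + (163 - 142.3)](2.6) = 55.51.

55.51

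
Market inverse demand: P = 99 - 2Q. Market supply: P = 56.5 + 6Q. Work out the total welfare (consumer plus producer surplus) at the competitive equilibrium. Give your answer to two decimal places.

112.89

Set 99 - 2Q = 56.5 + 6Q, which gives 42.5 = 8Q, so Q* = 5.3125 and P* = 99 - 2(5.3125) = 88.375.
Total surplus is the full triangle between the curves from 0 to Q*: (1/2)(5.3125)(99 - 56.5) = 112.8906.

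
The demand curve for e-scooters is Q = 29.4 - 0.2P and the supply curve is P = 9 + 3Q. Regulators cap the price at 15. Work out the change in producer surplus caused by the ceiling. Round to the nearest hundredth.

-440.34

Rewriting demand in inverse form: P = 147 - 5Q.
Without the control, 147 - 5Q = 9 + 3Q so Q* = 17.25 and P* = 60.75.
At the ceiling price 15, quantity supplied is (15 - 9)/3 = 2; supply is the short side, so Q = 2 trades at P = 15.
PS goes from (1/2)(17.25)(51.75) = 446.3438 to 6 (computed as (15 - 9)(2) - (1/2)(3)(2)^2), a change of -440.3438.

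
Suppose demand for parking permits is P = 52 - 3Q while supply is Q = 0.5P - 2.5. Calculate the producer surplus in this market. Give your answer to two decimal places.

Rewriting supply in inverse form: P = 5 + 2Q.
Set 52 - 3Q = 5 + 2Q, which gives 47 = 5Q, so Q* = 9.4 and P* = 52 - 3(9.4) = 23.8.
Producer surplus is the triangle above supply below P*: (1/2)(9.4)(23.8 - 5) = (1/2)(9.4)(18.8) = 88.36.

88.36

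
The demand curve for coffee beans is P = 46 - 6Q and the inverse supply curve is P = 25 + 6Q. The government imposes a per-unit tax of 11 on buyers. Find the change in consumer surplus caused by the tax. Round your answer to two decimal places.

-7.10

Without the tax, 46 - 6Q = 25 + 6Q so Q* = 1.75 and P* = 35.5.
With the tax, buyers' net willingness to pay falls by 11: (46 - 11) - 6Q = 25 + 6Q, so Q_t = 0.8333. Buyers pay P_b = 41; sellers receive P_s = P_b - 11 = 30.
Consumers lose the trapezoid between P* and P_b out to Q_t plus the triangle from Q_t to Q*: change in CS = 2.0833 - 9.1875 = -7.1042.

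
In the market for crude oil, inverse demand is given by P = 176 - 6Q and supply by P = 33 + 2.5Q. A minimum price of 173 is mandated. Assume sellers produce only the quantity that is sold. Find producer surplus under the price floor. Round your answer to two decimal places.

69.69

Free-market equilibrium: 176 - 6Q = 33 + 2.5Q gives Q* = 16.8235, P* = 75.0588.
At P = 173, buyers demand (176 - 173)/6 = 0.5 while sellers would supply more, so the quantity traded is 0.5 at price 173.
The supply price at Q = 0.5 is 34.25. PS is the trapezoid between 173 and supply over [0, 0.5]: (1/2)[(173 - 33) + (173 - 34.25)](0.5) = 69.6875.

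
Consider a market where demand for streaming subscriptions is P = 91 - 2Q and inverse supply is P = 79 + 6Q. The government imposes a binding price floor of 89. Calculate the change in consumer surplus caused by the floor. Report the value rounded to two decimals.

-1.25

Without the control, 91 - 2Q = 79 + 6Q so Q* = 1.5 and P* = 88.
At P = 89, buyers demand (91 - 89)/2 = 1 while sellers would supply more, so the quantity traded is 1 at price 89.
CS goes from (1/2)(1.5)(3) = 2.25 to 1 (computed as (91 - 89)(1) - (1/2)(2)(1)^2), a change of -1.25.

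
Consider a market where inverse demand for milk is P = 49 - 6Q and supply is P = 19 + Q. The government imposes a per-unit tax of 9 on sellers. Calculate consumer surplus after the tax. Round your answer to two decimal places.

Without the tax, 49 - 6Q = 19 + Q so Q* = 4.2857 and P* = 23.2857.
A tax on sellers shifts supply up by 9: 49 - 6Q = 19 + Q + 9, so Q_t = 3. Buyers pay P_b = 31; sellers receive P_s = P_b - 9 = 22.
Consumer surplus is the triangle under demand above P_b: (1/2)(3)(49 - 31) = 27.

27.00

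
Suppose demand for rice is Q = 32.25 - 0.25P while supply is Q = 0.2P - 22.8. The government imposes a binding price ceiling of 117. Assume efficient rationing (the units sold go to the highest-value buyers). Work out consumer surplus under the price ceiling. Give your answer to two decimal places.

Rewriting demand in inverse form: P = 129 - 4Q.
Rewriting supply in inverse form: P = 114 + 5Q.
Free-market equilibrium: 129 - 4Q = 114 + 5Q gives Q* = 1.6667, P* = 122.3333.
At P = 117, sellers supply (117 - 114)/5 = 0.6 while buyers want more, so the quantity traded is 0.6 at price 117.
The demand price at Q = 0.6 is 126.6. CS is the trapezoid between demand and 117 over [0, 0.6]: (1/2)[(129 - 117) + (126.6 - 117)](0.6) = 6.48.

6.48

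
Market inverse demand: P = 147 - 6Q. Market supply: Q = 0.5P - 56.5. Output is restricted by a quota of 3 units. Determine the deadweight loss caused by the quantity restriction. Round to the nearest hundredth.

6.25

Rewriting supply in inverse form: P = 113 + 2Q.
Without the quota, 147 - 6Q = 113 + 2Q gives Q* = 4.25.
At Q = 3 the demand price is 147 - 6(3) = 129 and the supply price is 113 + 2(3) = 119.
Deadweight loss is the triangle between the curves from 3 to 4.25: (1/2)(129 - 119)(4.25 - 3) = 6.25.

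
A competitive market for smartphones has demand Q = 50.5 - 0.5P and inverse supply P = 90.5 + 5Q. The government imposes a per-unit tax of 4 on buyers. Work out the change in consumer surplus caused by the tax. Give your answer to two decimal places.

Rewriting demand in inverse form: P = 101 - 2Q.
Pre-tax equilibrium: 101 - 2Q = 90.5 + 5Q gives Q* = 1.5, P* = 98.
A tax on buyers shifts demand down by 4: (101 - 4) - 2Q = 90.5 + 5Q, so Q_t = 0.9286. Buyers pay P_b = 99.1429; sellers receive P_s = P_b - 4 = 95.1429.
CS falls from (1/2)(1.5)(3) = 2.25 to (1/2)(0.9286)(1.8571) = 0.8622, a change of -1.3878.

-1.39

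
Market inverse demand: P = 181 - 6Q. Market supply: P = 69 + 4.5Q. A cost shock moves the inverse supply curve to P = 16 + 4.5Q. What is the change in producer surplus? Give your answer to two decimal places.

Initial equilibrium: Q_0 = 10.6667, P_0 = 117; CS_0 = (1/2)(10.6667)(64) = 341.3333, PS_0 = (1/2)(10.6667)(48) = 256.
New equilibrium: 181 - 6Q = 16 + 4.5Q gives Q_1 = 15.7143, P_1 = 86.7143; CS_1 = 740.8163, PS_1 = 555.6122.
Change in producer surplus = 555.6122 - 256 = 299.6122.

299.61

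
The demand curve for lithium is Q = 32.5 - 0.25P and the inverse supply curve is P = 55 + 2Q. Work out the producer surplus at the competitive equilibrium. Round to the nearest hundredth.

Rewriting demand in inverse form: P = 130 - 4Q.
Setting demand equal to supply, 75 = 6Q, so Q* = 12.5 and P* = 80.
Producer surplus is the triangle above supply below P*: (1/2)(12.5)(80 - 55) = (1/2)(12.5)(25) = 156.25.

156.25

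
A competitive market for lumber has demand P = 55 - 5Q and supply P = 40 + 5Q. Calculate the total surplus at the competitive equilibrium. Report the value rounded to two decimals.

11.25

Setting demand equal to supply, 15 = 10Q, so Q* = 1.5 and P* = 47.5.
CS = (1/2)(1.5)(7.5) = 5.625 and PS = (1/2)(1.5)(7.5) = 5.625, so total surplus = 11.25.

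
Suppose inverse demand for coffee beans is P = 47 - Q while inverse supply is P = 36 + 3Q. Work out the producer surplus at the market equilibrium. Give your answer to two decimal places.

11.34

Equilibrium: 47 - Q = 36 + 3Q, so Q* = 2.75 and P* = 44.25.
Producer surplus is the triangle above supply below P*: (1/2)(2.75)(44.25 - 36) = (1/2)(2.75)(8.25) = 11.3438.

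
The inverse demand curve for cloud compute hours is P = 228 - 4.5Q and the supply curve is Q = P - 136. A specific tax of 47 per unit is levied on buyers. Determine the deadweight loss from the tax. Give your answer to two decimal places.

Rewriting supply in inverse form: P = 136 + Q.
Pre-tax equilibrium: 228 - 4.5Q = 136 + Q gives Q* = 16.7273, P* = 152.7273.
A tax on buyers shifts demand down by 47: (228 - 47) - 4.5Q = 136 + Q, so Q_t = 8.1818. Buyers pay P_b = 191.1818; sellers receive P_s = P_b - 47 = 144.1818.
Deadweight loss is the triangle between the curves from Q_t to Q*: (1/2)(16.7273 - 8.1818)(47) = 200.8182.

200.82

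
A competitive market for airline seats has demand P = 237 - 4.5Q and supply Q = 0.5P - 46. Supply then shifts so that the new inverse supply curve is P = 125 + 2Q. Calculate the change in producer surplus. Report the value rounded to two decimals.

-200.73

Rewriting supply in inverse form: P = 92 + 2Q.
Initial equilibrium: Q_0 = 22.3077, P_0 = 136.6154; CS_0 = (1/2)(22.3077)(100.3846) = 1119.6746, PS_0 = (1/2)(22.3077)(44.6154) = 497.6331.
New equilibrium: 237 - 4.5Q = 125 + 2Q gives Q_1 = 17.2308, P_1 = 159.4615; CS_1 = 668.0237, PS_1 = 296.8994.
Change in producer surplus = 296.8994 - 497.6331 = -200.7337.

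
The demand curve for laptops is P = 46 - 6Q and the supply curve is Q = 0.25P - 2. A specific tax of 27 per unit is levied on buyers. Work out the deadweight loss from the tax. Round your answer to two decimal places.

36.45

Rewriting supply in inverse form: P = 8 + 4Q.
Pre-tax equilibrium: 46 - 6Q = 8 + 4Q gives Q* = 3.8, P* = 23.2.
With the tax, buyers' net willingness to pay falls by 27: (46 - 27) - 6Q = 8 + 4Q, so Q_t = 1.1. Buyers pay P_b = 39.4; sellers receive P_s = P_b - 27 = 12.4.
The welfare triangle lost has base Q* - Q_t = 2.7 and height t = 27, so DWL = (1/2)(2.7)(27) = 36.45.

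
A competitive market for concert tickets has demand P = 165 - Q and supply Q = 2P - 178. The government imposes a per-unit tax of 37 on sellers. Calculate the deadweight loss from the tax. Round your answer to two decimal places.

Rewriting supply in inverse form: P = 89 + 0.5Q.
Without the tax, 165 - Q = 89 + 0.5Q so Q* = 50.6667 and P* = 114.3333.
A tax on sellers shifts supply up by 37: 165 - Q = 89 + 0.5Q + 37, so Q_t = 26. Buyers pay P_b = 139; sellers receive P_s = P_b - 37 = 102.
The welfare triangle lost has base Q* - Q_t = 24.6667 and height t = 37, so DWL = (1/2)(24.6667)(37) = 456.3333.

456.33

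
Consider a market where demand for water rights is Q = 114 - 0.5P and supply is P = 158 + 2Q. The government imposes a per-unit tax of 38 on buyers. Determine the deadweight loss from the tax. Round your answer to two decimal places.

180.50

Rewriting demand in inverse form: P = 228 - 2Q.
Without the tax, 228 - 2Q = 158 + 2Q so Q* = 17.5 and P* = 193.
A tax on buyers shifts demand down by 38: (228 - 38) - 2Q = 158 + 2Q, so Q_t = 8. Buyers pay P_b = 212; sellers receive P_s = P_b - 38 = 174.
The welfare triangle lost has base Q* - Q_t = 9.5 and height t = 38, so DWL = (1/2)(9.5)(38) = 180.5.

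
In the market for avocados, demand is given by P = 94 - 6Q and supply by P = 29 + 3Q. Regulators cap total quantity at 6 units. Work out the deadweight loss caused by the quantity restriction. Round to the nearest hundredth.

Without the quota, 94 - 6Q = 29 + 3Q gives Q* = 7.2222.
At Q = 6 the demand price is 94 - 6(6) = 58 and the supply price is 29 + 3(6) = 47.
DWL = (1/2)(gap between curves at 6) x (Q* - 6) = (1/2)(11)(1.2222) = 6.7222.

6.72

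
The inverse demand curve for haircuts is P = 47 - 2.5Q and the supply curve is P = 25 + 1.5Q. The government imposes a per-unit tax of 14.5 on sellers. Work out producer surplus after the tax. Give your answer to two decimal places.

Without the tax, 47 - 2.5Q = 25 + 1.5Q so Q* = 5.5 and P* = 33.25.
A tax on sellers shifts supply up by 14.5: 47 - 2.5Q = 25 + 1.5Q + 14.5, so Q_t = 1.875. Buyers pay P_b = 42.3125; sellers receive P_s = P_b - 14.5 = 27.8125.
PS = (1/2)(Q_t)(P_s - 25) = (1/2)(1.875)(2.8125) = 2.6367.

2.64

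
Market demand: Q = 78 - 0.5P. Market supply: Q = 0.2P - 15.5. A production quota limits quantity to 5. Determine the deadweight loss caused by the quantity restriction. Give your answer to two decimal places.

Rewriting demand in inverse form: P = 156 - 2Q.
Rewriting supply in inverse form: P = 77.5 + 5Q.
Without the quota, 156 - 2Q = 77.5 + 5Q gives Q* = 11.2143.
At Q = 5 the demand price is 156 - 2(5) = 146 and the supply price is 77.5 + 5(5) = 102.5.
DWL = (1/2)(gap between curves at 5) x (Q* - 5) = (1/2)(43.5)(6.2143) = 135.1607.

135.16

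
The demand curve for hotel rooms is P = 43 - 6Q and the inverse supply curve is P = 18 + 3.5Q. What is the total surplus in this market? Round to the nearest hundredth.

Setting demand equal to supply, 25 = 9.5Q, so Q* = 2.6316 and P* = 27.2105.
Total surplus is the full triangle between the curves from 0 to Q*: (1/2)(2.6316)(43 - 18) = 32.8947.

32.89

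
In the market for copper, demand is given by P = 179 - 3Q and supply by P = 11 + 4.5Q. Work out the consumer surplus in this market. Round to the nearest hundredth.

Equilibrium: 179 - 3Q = 11 + 4.5Q, so Q* = 22.4 and P* = 111.8.
The demand choke price is 179, so CS = (1/2)(Q*)(179 - P*) = (1/2)(22.4)(67.2) = 752.64.

752.64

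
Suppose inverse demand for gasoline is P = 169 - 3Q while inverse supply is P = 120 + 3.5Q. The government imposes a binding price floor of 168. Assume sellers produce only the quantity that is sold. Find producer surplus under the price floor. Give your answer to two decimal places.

Free-market equilibrium: 169 - 3Q = 120 + 3.5Q gives Q* = 7.5385, P* = 146.3846.
At P = 168, buyers demand (169 - 168)/3 = 0.3333 while sellers would supply more, so the quantity traded is 0.3333 at price 168.
The supply price at Q = 0.3333 is 121.1667. PS is the trapezoid between 168 and supply over [0, 0.3333]: (1/2)[(168 - 120) + (168 - 121.1667)](0.3333) = 15.8056.

15.81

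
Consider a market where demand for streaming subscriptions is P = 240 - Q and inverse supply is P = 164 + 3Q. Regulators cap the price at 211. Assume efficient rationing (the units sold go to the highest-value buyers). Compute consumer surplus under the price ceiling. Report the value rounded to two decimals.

Free-market equilibrium: 240 - Q = 164 + 3Q gives Q* = 19, P* = 221.
At P = 211, sellers supply (211 - 164)/3 = 15.6667 while buyers want more, so the quantity traded is 15.6667 at price 211.
The demand price at Q = 15.6667 is 224.3333. CS is the trapezoid between demand and 211 over [0, 15.6667]: (1/2)[(240 - 211) + (224.3333 - 211)](15.6667) = 331.6111.

331.61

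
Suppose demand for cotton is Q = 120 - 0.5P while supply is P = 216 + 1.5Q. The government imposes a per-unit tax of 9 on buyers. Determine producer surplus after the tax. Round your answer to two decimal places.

Rewriting demand in inverse form: P = 240 - 2Q.
Pre-tax equilibrium: 240 - 2Q = 216 + 1.5Q gives Q* = 6.8571, P* = 226.2857.
A tax on buyers shifts demand down by 9: (240 - 9) - 2Q = 216 + 1.5Q, so Q_t = 4.2857. Buyers pay P_b = 231.4286; sellers receive P_s = P_b - 9 = 222.4286.
Producer surplus is the triangle above supply below P_s: (1/2)(4.2857)(222.4286 - 216) = 13.7755.

13.78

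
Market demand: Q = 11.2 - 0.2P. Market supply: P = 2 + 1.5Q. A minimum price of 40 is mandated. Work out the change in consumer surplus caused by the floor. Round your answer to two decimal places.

-146.94

Rewriting demand in inverse form: P = 56 - 5Q.
Without the control, 56 - 5Q = 2 + 1.5Q so Q* = 8.3077 and P* = 14.4615.
At the floor price 40, quantity demanded is (56 - 40)/5 = 3.2; demand is the short side, so Q = 3.2 trades at P = 40.
CS goes from (1/2)(8.3077)(41.5385) = 172.5444 to 25.6 (computed as (56 - 40)(3.2) - (1/2)(5)(3.2)^2), a change of -146.9444.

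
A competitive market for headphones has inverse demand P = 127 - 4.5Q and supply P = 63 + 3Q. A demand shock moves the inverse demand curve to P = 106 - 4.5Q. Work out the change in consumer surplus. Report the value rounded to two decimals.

Initial equilibrium: Q_0 = 8.5333, P_0 = 88.6; CS_0 = (1/2)(8.5333)(38.4) = 163.84, PS_0 = (1/2)(8.5333)(25.6) = 109.2267.
New equilibrium: 106 - 4.5Q = 63 + 3Q gives Q_1 = 5.7333, P_1 = 80.2; CS_1 = 73.96, PS_1 = 49.3067.
Change in consumer surplus = 73.96 - 163.84 = -89.88.

-89.88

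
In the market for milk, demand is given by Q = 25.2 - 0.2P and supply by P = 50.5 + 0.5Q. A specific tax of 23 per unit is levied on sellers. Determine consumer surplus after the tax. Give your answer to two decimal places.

227.79

Rewriting demand in inverse form: P = 126 - 5Q.
Without the tax, 126 - 5Q = 50.5 + 0.5Q so Q* = 13.7273 and P* = 57.3636.
A tax on sellers shifts supply up by 23: 126 - 5Q = 50.5 + 0.5Q + 23, so Q_t = 9.5455. Buyers pay P_b = 78.2727; sellers receive P_s = P_b - 23 = 55.2727.
Consumer surplus is the triangle under demand above P_b: (1/2)(9.5455)(126 - 78.2727) = 227.7893.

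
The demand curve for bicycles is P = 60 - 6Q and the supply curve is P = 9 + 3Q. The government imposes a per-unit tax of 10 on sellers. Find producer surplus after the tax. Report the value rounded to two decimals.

31.13

Without the tax, 60 - 6Q = 9 + 3Q so Q* = 5.6667 and P* = 26.
A tax on sellers shifts supply up by 10: 60 - 6Q = 9 + 3Q + 10, so Q_t = 4.5556. Buyers pay P_b = 32.6667; sellers receive P_s = P_b - 10 = 22.6667.
PS = (1/2)(Q_t)(P_s - 9) = (1/2)(4.5556)(13.6667) = 31.1296.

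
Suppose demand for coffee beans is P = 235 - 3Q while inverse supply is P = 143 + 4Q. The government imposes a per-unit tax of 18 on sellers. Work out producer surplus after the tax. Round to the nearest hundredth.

223.51

Without the tax, 235 - 3Q = 143 + 4Q so Q* = 13.1429 and P* = 195.5714.
With the tax, sellers need 18 more per unit: 235 - 3Q = 143 + 4Q + 18, so Q_t = 10.5714. Buyers pay P_b = 203.2857; sellers receive P_s = P_b - 18 = 185.2857.
Producer surplus is the triangle above supply below P_s: (1/2)(10.5714)(185.2857 - 143) = 223.5102.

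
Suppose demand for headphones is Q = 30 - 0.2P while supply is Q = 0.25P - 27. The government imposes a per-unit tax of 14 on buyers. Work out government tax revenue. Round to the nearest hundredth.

43.56

Rewriting demand in inverse form: P = 150 - 5Q.
Rewriting supply in inverse form: P = 108 + 4Q.
Without the tax, 150 - 5Q = 108 + 4Q so Q* = 4.6667 and P* = 126.6667.
A tax on buyers shifts demand down by 14: (150 - 14) - 5Q = 108 + 4Q, so Q_t = 3.1111. Buyers pay P_b = 134.4444; sellers receive P_s = P_b - 14 = 120.4444.
Tax revenue = t x Q_t = 14 x 3.1111 = 43.5556.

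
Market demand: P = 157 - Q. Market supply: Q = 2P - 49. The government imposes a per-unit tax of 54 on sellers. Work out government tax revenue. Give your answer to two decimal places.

2826.00

Rewriting supply in inverse form: P = 24.5 + 0.5Q.
Without the tax, 157 - Q = 24.5 + 0.5Q so Q* = 88.3333 and P* = 68.6667.
With the tax, sellers need 54 more per unit: 157 - Q = 24.5 + 0.5Q + 54, so Q_t = 52.3333. Buyers pay P_b = 104.6667; sellers receive P_s = P_b - 54 = 50.6667.
Revenue is the tax times quantity traded: 54 x 52.3333 = 2826.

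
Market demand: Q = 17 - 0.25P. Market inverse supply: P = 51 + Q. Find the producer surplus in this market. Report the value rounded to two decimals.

Rewriting demand in inverse form: P = 68 - 4Q.
Set 68 - 4Q = 51 + Q, which gives 17 = 5Q, so Q* = 3.4 and P* = 68 - 4(3.4) = 54.4.
The supply curve's price intercept is 51, so PS = (1/2)(Q*)(P* - 51) = (1/2)(3.4)(3.4) = 5.78.

5.78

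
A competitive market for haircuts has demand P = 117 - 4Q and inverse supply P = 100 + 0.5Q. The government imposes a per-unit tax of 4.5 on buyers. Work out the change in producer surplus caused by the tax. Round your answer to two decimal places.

Without the tax, 117 - 4Q = 100 + 0.5Q so Q* = 3.7778 and P* = 101.8889.
A tax on buyers shifts demand down by 4.5: (117 - 4.5) - 4Q = 100 + 0.5Q, so Q_t = 2.7778. Buyers pay P_b = 105.8889; sellers receive P_s = P_b - 4.5 = 101.3889.
PS falls from (1/2)(3.7778)(1.8889) = 3.5679 to (1/2)(2.7778)(1.3889) = 1.929, a change of -1.6389.

-1.64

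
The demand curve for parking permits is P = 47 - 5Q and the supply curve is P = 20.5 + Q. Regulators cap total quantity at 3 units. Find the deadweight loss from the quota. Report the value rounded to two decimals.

6.02

Unrestricted equilibrium: Q* = (47 - 20.5)/(5 + 1) = 4.4167.
At Q = 3 the demand price is 47 - 5(3) = 32 and the supply price is 20.5 + (3) = 23.5.
Deadweight loss is the triangle between the curves from 3 to 4.4167: (1/2)(32 - 23.5)(4.4167 - 3) = 6.0208.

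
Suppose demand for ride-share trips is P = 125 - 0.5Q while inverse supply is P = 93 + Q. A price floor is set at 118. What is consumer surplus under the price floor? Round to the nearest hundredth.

49.00

Without the control, 125 - 0.5Q = 93 + Q so Q* = 21.3333 and P* = 114.3333.
At the floor price 118, quantity demanded is (125 - 118)/0.5 = 14; demand is the short side, so Q = 14 trades at P = 118.
CS is the triangle under demand above 118: (1/2)(14)(125 - 118) = 49.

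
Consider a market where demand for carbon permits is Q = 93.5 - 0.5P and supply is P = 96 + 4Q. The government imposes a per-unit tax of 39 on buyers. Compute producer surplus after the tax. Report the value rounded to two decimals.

Rewriting demand in inverse form: P = 187 - 2Q.
Pre-tax equilibrium: 187 - 2Q = 96 + 4Q gives Q* = 15.1667, P* = 156.6667.
With the tax, buyers' net willingness to pay falls by 39: (187 - 39) - 2Q = 96 + 4Q, so Q_t = 8.6667. Buyers pay P_b = 169.6667; sellers receive P_s = P_b - 39 = 130.6667.
Producer surplus is the triangle above supply below P_s: (1/2)(8.6667)(130.6667 - 96) = 150.2222.

150.22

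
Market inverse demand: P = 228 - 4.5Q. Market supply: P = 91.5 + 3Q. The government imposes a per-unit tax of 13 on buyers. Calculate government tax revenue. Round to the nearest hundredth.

Without the tax, 228 - 4.5Q = 91.5 + 3Q so Q* = 18.2 and P* = 146.1.
A tax on buyers shifts demand down by 13: (228 - 13) - 4.5Q = 91.5 + 3Q, so Q_t = 16.4667. Buyers pay P_b = 153.9; sellers receive P_s = P_b - 13 = 140.9.
Revenue is the tax times quantity traded: 13 x 16.4667 = 214.0667.

214.07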